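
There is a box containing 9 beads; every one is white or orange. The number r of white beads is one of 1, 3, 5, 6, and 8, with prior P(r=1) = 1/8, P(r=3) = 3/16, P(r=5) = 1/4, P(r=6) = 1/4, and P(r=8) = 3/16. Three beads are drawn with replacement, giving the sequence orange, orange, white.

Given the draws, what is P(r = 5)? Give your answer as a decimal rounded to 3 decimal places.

For each hypothesis, P(data | H) works out to: P(data | r = 1) = (8/9)(8/9)(1/9) = 0.087791; P(data | r = 3) = (6/9)(6/9)(3/9) = 0.14815; P(data | r = 5) = (4/9)(4/9)(5/9) = 0.10974; P(data | r = 6) = (3/9)(3/9)(6/9) = 0.074074; P(data | r = 8) = (1/9)(1/9)(8/9) = 0.010974.
Weighting by the prior gives 1/8 · 0.087791 = 0.010974, 3/16 · 0.14815 = 0.027778, 1/4 · 0.10974 = 0.027435, 1/4 · 0.074074 = 0.018519, 3/16 · 0.010974 = 0.0020576; these sum to 0.086763.
So P(r = 5 | data) = (0.027435) / (0.086763) = 0.31621.

0.316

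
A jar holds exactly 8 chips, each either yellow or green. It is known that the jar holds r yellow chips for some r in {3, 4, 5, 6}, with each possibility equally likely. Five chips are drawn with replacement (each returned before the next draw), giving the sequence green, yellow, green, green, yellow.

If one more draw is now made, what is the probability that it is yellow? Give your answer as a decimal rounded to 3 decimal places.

Under each hypothesis, the probability of the observed sequence is: P(data | r = 3) = (5/8)(3/8)(5/8)(5/8)(3/8) = 0.034332; P(data | r = 4) = (4/8)(4/8)(4/8)(4/8)(4/8) = 0.03125; P(data | r = 5) = (3/8)(5/8)(3/8)(3/8)(5/8) = 0.020599; P(data | r = 6) = (2/8)(6/8)(2/8)(2/8)(6/8) = 0.0087891.
Weighting by the prior gives 1/4 · 0.034332 = 0.0085831, 1/4 · 0.03125 = 0.0078125, 1/4 · 0.020599 = 0.0051498, 1/4 · 0.0087891 = 0.0021973; summing to 0.023743.
The posterior is then P(r = 3 | data) = 0.3615, P(r = 4 | data) = 0.32905, P(r = 5 | data) = 0.2169, P(r = 6 | data) = 0.092545.
The predictive probability is P(yellow next | data) = (3/8)(0.3615) + (1/2)(0.32905) + (5/8)(0.2169) + (3/4)(0.092545) = 0.50506.

0.505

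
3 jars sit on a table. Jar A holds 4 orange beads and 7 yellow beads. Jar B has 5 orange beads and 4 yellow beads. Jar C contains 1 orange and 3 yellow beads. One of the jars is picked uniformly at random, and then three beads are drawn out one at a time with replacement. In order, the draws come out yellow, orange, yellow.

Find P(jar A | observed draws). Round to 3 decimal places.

0.370

For each hypothesis, P(data | H) works out to: P(data | jar A) = (7/11)(4/11)(7/11) = 0.14726; P(data | jar B) = (4/9)(5/9)(4/9) = 0.10974; P(data | jar C) = (3/4)(1/4)(3/4) = 0.14062.
Multiplying each by its prior: 1/3 · 0.14726 = 0.049086, 1/3 · 0.10974 = 0.03658, 1/3 · 0.14062 = 0.046875; summing to 0.13254.
Therefore the posterior P(jar A | data) = (0.049086) / (0.13254) = 0.37035.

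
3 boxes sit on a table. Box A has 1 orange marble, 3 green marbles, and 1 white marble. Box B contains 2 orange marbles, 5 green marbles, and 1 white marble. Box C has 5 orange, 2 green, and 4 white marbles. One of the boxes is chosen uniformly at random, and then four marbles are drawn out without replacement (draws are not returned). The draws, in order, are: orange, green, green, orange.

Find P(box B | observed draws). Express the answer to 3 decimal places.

Compute the likelihood of the observed sequence for each case: P(data | box A) = (1/5)(3/4)(2/3)(0/2) = 0; P(data | box B) = (2/8)(5/7)(4/6)(1/5) = 0.02381; P(data | box C) = (5/11)(2/10)(1/9)(4/8) = 0.0050505.
Weighting by the prior gives 1/3 · 0 = 0, 1/3 · 0.02381 = 0.0079365, 1/3 · 0.0050505 = 0.0016835; these sum to 0.00962.
Hence P(box B | data) = (0.0079365) / (0.00962) = 0.825.

0.825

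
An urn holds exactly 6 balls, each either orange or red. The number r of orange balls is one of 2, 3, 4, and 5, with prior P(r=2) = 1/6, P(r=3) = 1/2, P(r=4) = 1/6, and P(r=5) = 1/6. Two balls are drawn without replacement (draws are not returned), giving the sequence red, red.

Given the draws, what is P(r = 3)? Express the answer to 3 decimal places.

0.563

For each hypothesis, P(data | H) works out to: P(data | r = 2) = (4/6)(3/5) = 2/5; P(data | r = 3) = (3/6)(2/5) = 1/5; P(data | r = 4) = (2/6)(1/5) = 1/15; P(data | r = 5) = (1/6)(0/5) = 0.
The prior-weighted likelihoods are 1/6 · 2/5 = 1/15, 1/2 · 1/5 = 1/10, 1/6 · 1/15 = 1/90, 1/6 · 0 = 0; with total 8/45.
By Bayes' rule, P(r = 3 | data) = (1/10) / (8/45) = 9/16.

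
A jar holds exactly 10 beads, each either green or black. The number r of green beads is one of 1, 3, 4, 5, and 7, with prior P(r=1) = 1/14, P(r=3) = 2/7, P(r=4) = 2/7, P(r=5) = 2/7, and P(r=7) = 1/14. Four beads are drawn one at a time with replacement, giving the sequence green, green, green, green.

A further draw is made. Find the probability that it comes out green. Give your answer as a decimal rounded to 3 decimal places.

0.550

The likelihood of the observed sequence under each hypothesis: P(data | r = 1) = (1/10)(1/10)(1/10)(1/10) = 0.0001; P(data | r = 3) = (3/10)(3/10)(3/10)(3/10) = 0.0081; P(data | r = 4) = (4/10)(4/10)(4/10)(4/10) = 0.0256; P(data | r = 5) = (5/10)(5/10)(5/10)(5/10) = 0.0625; P(data | r = 7) = (7/10)(7/10)(7/10)(7/10) = 0.2401.
The prior-weighted likelihoods are 1/14 · 0.0001 = 7.1429e-06, 2/7 · 0.0081 = 0.0023143, 2/7 · 0.0256 = 0.0073143, 2/7 · 0.0625 = 0.017857, 1/14 · 0.2401 = 0.01715; summing to 0.044643.
Dividing through by the total gives posterior P(r = 1 | data) = 0.00016, P(r = 3 | data) = 0.05184, P(r = 4 | data) = 0.16384, P(r = 5 | data) = 0.4, P(r = 7 | data) = 0.38416.
Averaging over the posterior, P(green next | data) = (1/10)(0.00016) + (3/10)(0.05184) + (2/5)(0.16384) + (1/2)(0.4) + (7/10)(0.38416) = 0.55002.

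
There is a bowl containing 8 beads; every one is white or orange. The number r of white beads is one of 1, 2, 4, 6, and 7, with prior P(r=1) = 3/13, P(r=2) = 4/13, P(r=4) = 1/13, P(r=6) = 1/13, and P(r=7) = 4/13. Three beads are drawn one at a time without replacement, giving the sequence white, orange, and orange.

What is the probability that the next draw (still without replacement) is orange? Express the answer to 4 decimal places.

0.7915

For each hypothesis, P(data | H) works out to: P(data | r = 1) = (1/8)(7/7)(6/6) = 1/8; P(data | r = 2) = (2/8)(6/7)(5/6) = 5/28; P(data | r = 4) = (4/8)(4/7)(3/6) = 1/7; P(data | r = 6) = (6/8)(2/7)(1/6) = 1/28; P(data | r = 7) = (7/8)(1/7)(0/6) = 0.
Weighting by the prior gives 3/13 · 1/8 = 3/104, 4/13 · 5/28 = 5/91, 1/13 · 1/7 = 1/91, 1/13 · 1/28 = 1/364, 4/13 · 0 = 0; with total 71/728.
Dividing through by the total gives posterior P(r = 1 | data) = 21/71, P(r = 2 | data) = 40/71, P(r = 4 | data) = 8/71, P(r = 6 | data) = 2/71, P(r = 7 | data) = 0.
Averaging over the posterior, P(orange next | data) = (1)(21/71) + (4/5)(40/71) + (2/5)(8/71) + (0)(2/71) = 281/355.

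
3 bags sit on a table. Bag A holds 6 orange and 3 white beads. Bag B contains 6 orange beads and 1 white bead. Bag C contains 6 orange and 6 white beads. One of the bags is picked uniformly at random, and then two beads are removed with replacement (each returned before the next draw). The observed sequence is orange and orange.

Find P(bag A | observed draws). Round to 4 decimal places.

Compute the likelihood of the observed sequence for each case: P(data | bag A) = (6/9)(6/9) = 0.44444; P(data | bag B) = (6/7)(6/7) = 0.73469; P(data | bag C) = (6/12)(6/12) = 0.25.
The prior-weighted likelihoods are 1/3 · 0.44444 = 0.14815, 1/3 · 0.73469 = 0.2449, 1/3 · 0.25 = 0.083333; summing to 0.47638.
Therefore the posterior P(bag A | data) = (0.14815) / (0.47638) = 0.31099.

0.3110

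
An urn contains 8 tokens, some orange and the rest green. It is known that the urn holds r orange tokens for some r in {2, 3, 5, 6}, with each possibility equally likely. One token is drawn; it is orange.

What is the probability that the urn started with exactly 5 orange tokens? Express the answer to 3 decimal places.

0.313

For each hypothesis, P(data | H) works out to: P(data | r = 2) = (2/8) = 1/4; P(data | r = 3) = (3/8) = 3/8; P(data | r = 5) = (5/8) = 5/8; P(data | r = 6) = (6/8) = 3/4.
Multiplying each by its prior: 1/4 · 1/4 = 1/16, 1/4 · 3/8 = 3/32, 1/4 · 5/8 = 5/32, 1/4 · 3/4 = 3/16; these sum to 1/2.
Hence P(r = 5 | data) = (5/32) / (1/2) = 5/16.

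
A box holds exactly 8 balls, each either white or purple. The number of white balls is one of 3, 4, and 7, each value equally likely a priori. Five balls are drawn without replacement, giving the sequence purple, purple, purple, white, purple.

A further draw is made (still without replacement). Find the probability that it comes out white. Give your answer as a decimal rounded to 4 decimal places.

For each hypothesis, P(data | H) works out to: P(data | r = 3) = (5/8)(4/7)(3/6)(3/5)(2/4) = 3/56; P(data | r = 4) = (4/8)(3/7)(2/6)(4/5)(1/4) = 1/70; P(data | r = 7) = (1/8)(0/7) = 0.
Weighting by the prior gives 1/3 · 3/56 = 1/56, 1/3 · 1/70 = 1/210, 1/3 · 0 = 0; these sum to 19/840.
The posterior is then P(r = 3 | data) = 15/19, P(r = 4 | data) = 4/19, P(r = 7 | data) = 0.
So P(white next | data) = Σ P(white next | H) P(H | data) = (2/3)(15/19) + (1)(4/19) = 14/19.

0.7368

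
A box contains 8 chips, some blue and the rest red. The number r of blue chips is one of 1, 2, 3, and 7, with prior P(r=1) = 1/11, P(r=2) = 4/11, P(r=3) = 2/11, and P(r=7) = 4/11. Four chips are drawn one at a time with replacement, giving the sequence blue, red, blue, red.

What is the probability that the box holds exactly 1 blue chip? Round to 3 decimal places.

Compute the likelihood of the observed sequence for each case: P(data | r = 1) = (1/8)(7/8)(1/8)(7/8) = 0.011963; P(data | r = 2) = (2/8)(6/8)(2/8)(6/8) = 0.035156; P(data | r = 3) = (3/8)(5/8)(3/8)(5/8) = 0.054932; P(data | r = 7) = (7/8)(1/8)(7/8)(1/8) = 0.011963.
Multiplying each by its prior: 1/11 · 0.011963 = 0.0010875, 4/11 · 0.035156 = 0.012784, 2/11 · 0.054932 = 0.0099876, 4/11 · 0.011963 = 0.0043501; with total 0.028209.
Therefore the posterior P(r = 1 | data) = (0.0010875) / (0.028209) = 0.038552.

0.039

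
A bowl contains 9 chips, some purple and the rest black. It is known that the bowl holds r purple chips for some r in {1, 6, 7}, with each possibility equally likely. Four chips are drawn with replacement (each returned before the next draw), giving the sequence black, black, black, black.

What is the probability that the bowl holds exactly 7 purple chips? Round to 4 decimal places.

Compute the likelihood of the observed sequence for each case: P(data | r = 1) = (8/9)(8/9)(8/9)(8/9) = 0.6243; P(data | r = 6) = (3/9)(3/9)(3/9)(3/9) = 0.012346; P(data | r = 7) = (2/9)(2/9)(2/9)(2/9) = 0.0024387.
The prior-weighted likelihoods are 1/3 · 0.6243 = 0.2081, 1/3 · 0.012346 = 0.0041152, 1/3 · 0.0024387 = 0.00081288; these sum to 0.21303.
Hence P(r = 7 | data) = (0.00081288) / (0.21303) = 0.0038159.

0.0038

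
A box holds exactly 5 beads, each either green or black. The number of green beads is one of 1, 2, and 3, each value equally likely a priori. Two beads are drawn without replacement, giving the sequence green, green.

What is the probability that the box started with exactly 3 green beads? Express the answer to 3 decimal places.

Compute the likelihood of the observed sequence for each case: P(data | r = 1) = (1/5)(0/4) = 0; P(data | r = 2) = (2/5)(1/4) = 1/10; P(data | r = 3) = (3/5)(2/4) = 3/10.
Multiplying each by its prior: 1/3 · 0 = 0, 1/3 · 1/10 = 1/30, 1/3 · 3/10 = 1/10; these sum to 2/15.
Hence P(r = 3 | data) = (1/10) / (2/15) = 3/4.

0.750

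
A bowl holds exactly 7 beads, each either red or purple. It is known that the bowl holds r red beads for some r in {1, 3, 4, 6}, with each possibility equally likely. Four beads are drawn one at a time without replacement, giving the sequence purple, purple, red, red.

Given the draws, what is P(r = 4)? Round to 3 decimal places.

For each hypothesis, P(data | H) works out to: P(data | r = 1) = (6/7)(5/6)(1/5)(0/4) = 0; P(data | r = 3) = (4/7)(3/6)(3/5)(2/4) = 3/35; P(data | r = 4) = (3/7)(2/6)(4/5)(3/4) = 3/35; P(data | r = 6) = (1/7)(0/6) = 0.
Multiplying each by its prior: 1/4 · 0 = 0, 1/4 · 3/35 = 3/140, 1/4 · 3/35 = 3/140, 1/4 · 0 = 0; with total 3/70.
So P(r = 4 | data) = (3/140) / (3/70) = 1/2.

0.500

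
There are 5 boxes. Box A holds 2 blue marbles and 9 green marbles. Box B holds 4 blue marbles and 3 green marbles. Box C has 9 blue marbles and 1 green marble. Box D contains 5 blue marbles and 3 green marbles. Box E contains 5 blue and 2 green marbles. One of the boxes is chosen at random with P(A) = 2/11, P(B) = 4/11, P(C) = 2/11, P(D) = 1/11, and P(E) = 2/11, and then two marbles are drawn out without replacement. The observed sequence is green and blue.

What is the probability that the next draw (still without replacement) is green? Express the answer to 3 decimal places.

0.386

For each hypothesis, P(data | H) works out to: P(data | box A) = (9/11)(2/10) = 0.16364; P(data | box B) = (3/7)(4/6) = 0.28571; P(data | box C) = (1/10)(9/9) = 0.1; P(data | box D) = (3/8)(5/7) = 0.26786; P(data | box E) = (2/7)(5/6) = 0.2381.
The prior-weighted likelihoods are 2/11 · 0.16364 = 0.029752, 4/11 · 0.28571 = 0.1039, 2/11 · 0.1 = 0.018182, 1/11 · 0.26786 = 0.024351, 2/11 · 0.2381 = 0.04329; these sum to 0.21947.
The posterior is then P(box A | data) = 0.13556, P(box B | data) = 0.47339, P(box C | data) = 0.082844, P(box D | data) = 0.11095, P(box E | data) = 0.19725.
The predictive probability is P(green next | data) = (8/9)(0.13556) + (2/5)(0.47339) + (0)(0.082844) + (1/3)(0.11095) + (1/5)(0.19725) = 0.38629.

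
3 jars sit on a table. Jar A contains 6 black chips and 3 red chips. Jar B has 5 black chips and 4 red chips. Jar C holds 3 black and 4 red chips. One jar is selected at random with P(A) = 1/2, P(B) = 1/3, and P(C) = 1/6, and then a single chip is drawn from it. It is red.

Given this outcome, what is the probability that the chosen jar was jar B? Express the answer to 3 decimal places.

Under each hypothesis, the probability of this draw is: P(data | jar A) = (3/9) = 1/3; P(data | jar B) = (4/9) = 4/9; P(data | jar C) = (4/7) = 4/7.
The prior-weighted likelihoods are 1/2 · 1/3 = 1/6, 1/3 · 4/9 = 4/27, 1/6 · 4/7 = 2/21; with total 155/378.
Therefore the posterior P(jar B | data) = (4/27) / (155/378) = 56/155.

0.361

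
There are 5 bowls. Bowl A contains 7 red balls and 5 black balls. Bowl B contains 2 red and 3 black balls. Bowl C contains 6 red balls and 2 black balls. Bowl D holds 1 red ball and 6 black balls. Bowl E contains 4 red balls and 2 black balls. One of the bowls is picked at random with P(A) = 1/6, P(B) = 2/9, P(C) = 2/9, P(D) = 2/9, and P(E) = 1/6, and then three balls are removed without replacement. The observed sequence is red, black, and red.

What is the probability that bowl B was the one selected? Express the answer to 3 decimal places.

The likelihood of the observed sequence under each hypothesis: P(data | bowl A) = (7/12)(5/11)(6/10) = 7/44; P(data | bowl B) = (2/5)(3/4)(1/3) = 1/10; P(data | bowl C) = (6/8)(2/7)(5/6) = 5/28; P(data | bowl D) = (1/7)(6/6)(0/5) = 0; P(data | bowl E) = (4/6)(2/5)(3/4) = 1/5.
Multiplying each by its prior: 1/6 · 7/44 = 7/264, 2/9 · 1/10 = 1/45, 2/9 · 5/28 = 5/126, 2/9 · 0 = 0, 1/6 · 1/5 = 1/30; these sum to 75/616.
So P(bowl B | data) = (1/45) / (75/616) = 616/3375.

0.183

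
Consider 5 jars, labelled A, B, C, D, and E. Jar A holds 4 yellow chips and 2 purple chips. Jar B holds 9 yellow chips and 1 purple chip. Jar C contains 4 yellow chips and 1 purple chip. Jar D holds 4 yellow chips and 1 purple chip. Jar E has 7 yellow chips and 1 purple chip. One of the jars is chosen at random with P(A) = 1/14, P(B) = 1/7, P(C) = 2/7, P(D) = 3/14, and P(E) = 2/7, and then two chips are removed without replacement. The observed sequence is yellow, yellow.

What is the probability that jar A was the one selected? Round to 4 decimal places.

0.0435

The likelihood of the observed sequence under each hypothesis: P(data | jar A) = (4/6)(3/5) = 2/5; P(data | jar B) = (9/10)(8/9) = 4/5; P(data | jar C) = (4/5)(3/4) = 3/5; P(data | jar D) = (4/5)(3/4) = 3/5; P(data | jar E) = (7/8)(6/7) = 3/4.
The prior-weighted likelihoods are 1/14 · 2/5 = 1/35, 1/7 · 4/5 = 4/35, 2/7 · 3/5 = 6/35, 3/14 · 3/5 = 9/70, 2/7 · 3/4 = 3/14; summing to 23/35.
So P(jar A | data) = (1/35) / (23/35) = 1/23.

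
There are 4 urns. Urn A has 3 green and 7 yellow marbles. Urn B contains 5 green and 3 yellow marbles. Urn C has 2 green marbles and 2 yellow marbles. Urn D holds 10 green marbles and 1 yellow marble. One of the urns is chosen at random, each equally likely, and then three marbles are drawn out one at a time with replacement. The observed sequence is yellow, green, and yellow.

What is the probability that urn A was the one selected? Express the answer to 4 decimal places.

Compute the likelihood of the observed sequence for each case: P(data | urn A) = (7/10)(3/10)(7/10) = 0.147; P(data | urn B) = (3/8)(5/8)(3/8) = 0.087891; P(data | urn C) = (2/4)(2/4)(2/4) = 0.125; P(data | urn D) = (1/11)(10/11)(1/11) = 0.0075131.
Multiplying each by its prior: 1/4 · 0.147 = 0.03675, 1/4 · 0.087891 = 0.021973, 1/4 · 0.125 = 0.03125, 1/4 · 0.0075131 = 0.0018783; these sum to 0.091851.
Therefore the posterior P(urn A | data) = (0.03675) / (0.091851) = 0.4001.

0.4001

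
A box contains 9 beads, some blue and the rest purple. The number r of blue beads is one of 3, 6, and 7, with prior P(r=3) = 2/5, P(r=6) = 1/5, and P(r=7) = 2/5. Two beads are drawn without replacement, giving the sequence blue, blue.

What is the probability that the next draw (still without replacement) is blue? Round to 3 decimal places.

The likelihood of the observed sequence under each hypothesis: P(data | r = 3) = (3/9)(2/8) = 1/12; P(data | r = 6) = (6/9)(5/8) = 5/12; P(data | r = 7) = (7/9)(6/8) = 7/12.
The prior-weighted likelihoods are 2/5 · 1/12 = 1/30, 1/5 · 5/12 = 1/12, 2/5 · 7/12 = 7/30; with total 7/20.
Dividing through by the total gives posterior P(r = 3 | data) = 2/21, P(r = 6 | data) = 5/21, P(r = 7 | data) = 2/3.
The predictive probability is P(blue next | data) = (1/7)(2/21) + (4/7)(5/21) + (5/7)(2/3) = 92/147.

0.626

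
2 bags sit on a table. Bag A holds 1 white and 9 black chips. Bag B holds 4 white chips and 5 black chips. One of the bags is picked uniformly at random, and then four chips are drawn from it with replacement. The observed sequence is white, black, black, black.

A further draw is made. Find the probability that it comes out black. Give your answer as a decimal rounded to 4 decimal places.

0.7240

The likelihood of the observed sequence under each hypothesis: P(data | bag A) = (1/10)(9/10)(9/10)(9/10) = 0.0729; P(data | bag B) = (4/9)(5/9)(5/9)(5/9) = 0.076208.
Weighting by the prior gives 1/2 · 0.0729 = 0.03645, 1/2 · 0.076208 = 0.038104; with total 0.074554.
The posterior is then P(bag A | data) = 0.48891, P(bag B | data) = 0.51109.
The predictive probability is P(black next | data) = (9/10)(0.48891) + (5/9)(0.51109) = 0.72396.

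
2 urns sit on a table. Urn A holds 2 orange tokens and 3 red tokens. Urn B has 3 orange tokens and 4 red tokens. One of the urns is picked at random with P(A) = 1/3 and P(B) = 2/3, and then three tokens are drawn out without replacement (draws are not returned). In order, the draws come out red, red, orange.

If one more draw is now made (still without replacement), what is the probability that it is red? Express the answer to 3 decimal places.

0.500

Under each hypothesis, the probability of the observed sequence is: P(data | urn A) = (3/5)(2/4)(2/3) = 1/5; P(data | urn B) = (4/7)(3/6)(3/5) = 6/35.
Multiplying each by its prior: 1/3 · 1/5 = 1/15, 2/3 · 6/35 = 4/35; summing to 19/105.
Dividing through by the total gives posterior P(urn A | data) = 7/19, P(urn B | data) = 12/19.
The predictive probability is P(red next | data) = (1/2)(7/19) + (1/2)(12/19) = 1/2.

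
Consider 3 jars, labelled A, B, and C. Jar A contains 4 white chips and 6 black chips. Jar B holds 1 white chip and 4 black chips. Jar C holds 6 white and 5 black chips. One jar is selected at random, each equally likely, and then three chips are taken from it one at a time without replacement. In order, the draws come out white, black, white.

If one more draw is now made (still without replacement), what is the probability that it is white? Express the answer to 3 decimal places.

0.415

Under each hypothesis, the probability of the observed sequence is: P(data | jar A) = (4/10)(6/9)(3/8) = 1/10; P(data | jar B) = (1/5)(4/4)(0/3) = 0; P(data | jar C) = (6/11)(5/10)(5/9) = 5/33.
Weighting by the prior gives 1/3 · 1/10 = 1/30, 1/3 · 0 = 0, 1/3 · 5/33 = 5/99; these sum to 83/990.
Dividing through by the total gives posterior P(jar A | data) = 33/83, P(jar B | data) = 0, P(jar C | data) = 50/83.
So P(white next | data) = Σ P(white next | H) P(H | data) = (2/7)(33/83) + (1/2)(50/83) = 241/581.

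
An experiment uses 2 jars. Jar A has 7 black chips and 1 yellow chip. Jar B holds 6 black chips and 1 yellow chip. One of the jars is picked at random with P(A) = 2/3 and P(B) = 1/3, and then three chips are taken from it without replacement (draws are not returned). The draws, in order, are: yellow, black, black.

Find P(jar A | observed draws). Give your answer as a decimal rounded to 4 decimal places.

Under each hypothesis, the probability of the observed sequence is: P(data | jar A) = (1/8)(7/7)(6/6) = 1/8; P(data | jar B) = (1/7)(6/6)(5/5) = 1/7.
Multiplying each by its prior: 2/3 · 1/8 = 1/12, 1/3 · 1/7 = 1/21; summing to 11/84.
Hence P(jar A | data) = (1/12) / (11/84) = 7/11.

0.6364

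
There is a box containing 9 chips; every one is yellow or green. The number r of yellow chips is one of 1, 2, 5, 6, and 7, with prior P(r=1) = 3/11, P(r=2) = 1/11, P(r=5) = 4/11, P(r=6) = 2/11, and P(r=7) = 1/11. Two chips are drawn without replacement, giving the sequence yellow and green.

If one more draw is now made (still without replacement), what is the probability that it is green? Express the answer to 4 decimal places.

Compute the likelihood of the observed sequence for each case: P(data | r = 1) = (1/9)(8/8) = 1/9; P(data | r = 2) = (2/9)(7/8) = 7/36; P(data | r = 5) = (5/9)(4/8) = 5/18; P(data | r = 6) = (6/9)(3/8) = 1/4; P(data | r = 7) = (7/9)(2/8) = 7/36.
The prior-weighted likelihoods are 3/11 · 1/9 = 1/33, 1/11 · 7/36 = 7/396, 4/11 · 5/18 = 10/99, 2/11 · 1/4 = 1/22, 1/11 · 7/36 = 7/396; summing to 7/33.
Normalising, the posterior is P(r = 1 | data) = 1/7, P(r = 2 | data) = 1/12, P(r = 5 | data) = 10/21, P(r = 6 | data) = 3/14, P(r = 7 | data) = 1/12.
Averaging over the posterior, P(green next | data) = (1)(1/7) + (6/7)(1/12) + (3/7)(10/21) + (2/7)(3/14) + (1/7)(1/12) = 289/588.

0.4915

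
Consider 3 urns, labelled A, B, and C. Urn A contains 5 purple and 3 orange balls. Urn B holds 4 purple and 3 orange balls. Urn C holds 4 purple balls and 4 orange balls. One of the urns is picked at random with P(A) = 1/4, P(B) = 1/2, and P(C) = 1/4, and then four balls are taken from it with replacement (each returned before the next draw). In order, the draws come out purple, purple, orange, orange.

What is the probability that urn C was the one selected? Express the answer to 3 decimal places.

0.263

For each hypothesis, P(data | H) works out to: P(data | urn A) = (5/8)(5/8)(3/8)(3/8) = 0.054932; P(data | urn B) = (4/7)(4/7)(3/7)(3/7) = 0.059975; P(data | urn C) = (4/8)(4/8)(4/8)(4/8) = 0.0625.
The prior-weighted likelihoods are 1/4 · 0.054932 = 0.013733, 1/2 · 0.059975 = 0.029988, 1/4 · 0.0625 = 0.015625; these sum to 0.059345.
By Bayes' rule, P(urn C | data) = (0.015625) / (0.059345) = 0.26329.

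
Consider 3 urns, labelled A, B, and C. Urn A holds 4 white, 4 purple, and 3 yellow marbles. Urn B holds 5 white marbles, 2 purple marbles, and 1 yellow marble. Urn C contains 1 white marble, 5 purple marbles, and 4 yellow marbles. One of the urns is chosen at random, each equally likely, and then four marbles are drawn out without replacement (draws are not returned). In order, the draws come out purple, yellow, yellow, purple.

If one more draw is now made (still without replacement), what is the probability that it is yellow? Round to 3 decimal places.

0.303

The likelihood of the observed sequence under each hypothesis: P(data | urn A) = (4/11)(3/10)(2/9)(3/8) = 0.0090909; P(data | urn B) = (2/8)(1/7)(0/6) = 0; P(data | urn C) = (5/10)(4/9)(3/8)(4/7) = 0.047619.
The prior-weighted likelihoods are 1/3 · 0.0090909 = 0.0030303, 1/3 · 0 = 0, 1/3 · 0.047619 = 0.015873; these sum to 0.018903.
Normalising, the posterior is P(urn A | data) = 0.16031, P(urn B | data) = 0, P(urn C | data) = 0.83969.
So P(yellow next | data) = Σ P(yellow next | H) P(H | data) = (1/7)(0.16031) + (1/3)(0.83969) = 0.3028.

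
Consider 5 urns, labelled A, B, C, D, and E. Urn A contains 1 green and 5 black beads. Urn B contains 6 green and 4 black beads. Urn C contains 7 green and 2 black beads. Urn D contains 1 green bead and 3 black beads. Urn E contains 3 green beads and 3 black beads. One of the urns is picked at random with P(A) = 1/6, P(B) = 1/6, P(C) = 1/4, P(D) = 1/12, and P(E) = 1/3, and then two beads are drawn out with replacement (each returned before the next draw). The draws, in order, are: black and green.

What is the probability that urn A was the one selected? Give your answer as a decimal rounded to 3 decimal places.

Under each hypothesis, the probability of the observed sequence is: P(data | urn A) = (5/6)(1/6) = 0.13889; P(data | urn B) = (4/10)(6/10) = 0.24; P(data | urn C) = (2/9)(7/9) = 0.17284; P(data | urn D) = (3/4)(1/4) = 0.1875; P(data | urn E) = (3/6)(3/6) = 0.25.
Weighting by the prior gives 1/6 · 0.13889 = 0.023148, 1/6 · 0.24 = 0.04, 1/4 · 0.17284 = 0.04321, 1/12 · 0.1875 = 0.015625, 1/3 · 0.25 = 0.083333; summing to 0.20532.
Therefore the posterior P(urn A | data) = (0.023148) / (0.20532) = 0.11274.

0.113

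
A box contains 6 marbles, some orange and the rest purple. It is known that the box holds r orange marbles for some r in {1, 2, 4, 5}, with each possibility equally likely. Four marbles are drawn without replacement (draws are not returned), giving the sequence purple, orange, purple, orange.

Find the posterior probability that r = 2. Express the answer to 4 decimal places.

0.5000

For each hypothesis, P(data | H) works out to: P(data | r = 1) = (5/6)(1/5)(4/4)(0/3) = 0; P(data | r = 2) = (4/6)(2/5)(3/4)(1/3) = 1/15; P(data | r = 4) = (2/6)(4/5)(1/4)(3/3) = 1/15; P(data | r = 5) = (1/6)(5/5)(0/4) = 0.
Multiplying each by its prior: 1/4 · 0 = 0, 1/4 · 1/15 = 1/60, 1/4 · 1/15 = 1/60, 1/4 · 0 = 0; summing to 1/30.
Therefore the posterior P(r = 2 | data) = (1/60) / (1/30) = 1/2.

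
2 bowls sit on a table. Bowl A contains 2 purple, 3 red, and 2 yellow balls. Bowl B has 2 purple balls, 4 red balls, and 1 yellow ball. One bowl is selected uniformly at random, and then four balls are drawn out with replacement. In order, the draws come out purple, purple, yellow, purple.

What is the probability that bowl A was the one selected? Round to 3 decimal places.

Compute the likelihood of the observed sequence for each case: P(data | bowl A) = (2/7)(2/7)(2/7)(2/7) = 0.0066639; P(data | bowl B) = (2/7)(2/7)(1/7)(2/7) = 0.0033319.
The prior-weighted likelihoods are 1/2 · 0.0066639 = 0.0033319, 1/2 · 0.0033319 = 0.001666; summing to 0.0049979.
By Bayes' rule, P(bowl A | data) = (0.0033319) / (0.0049979) = 0.66667.

0.667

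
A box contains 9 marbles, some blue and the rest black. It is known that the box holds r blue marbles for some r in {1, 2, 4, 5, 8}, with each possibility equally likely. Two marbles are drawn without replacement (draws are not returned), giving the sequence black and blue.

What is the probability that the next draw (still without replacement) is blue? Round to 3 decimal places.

0.429

For each hypothesis, P(data | H) works out to: P(data | r = 1) = (8/9)(1/8) = 1/9; P(data | r = 2) = (7/9)(2/8) = 7/36; P(data | r = 4) = (5/9)(4/8) = 5/18; P(data | r = 5) = (4/9)(5/8) = 5/18; P(data | r = 8) = (1/9)(8/8) = 1/9.
Multiplying each by its prior: 1/5 · 1/9 = 1/45, 1/5 · 7/36 = 7/180, 1/5 · 5/18 = 1/18, 1/5 · 5/18 = 1/18, 1/5 · 1/9 = 1/45; these sum to 7/36.
The posterior is then P(r = 1 | data) = 4/35, P(r = 2 | data) = 1/5, P(r = 4 | data) = 2/7, P(r = 5 | data) = 2/7, P(r = 8 | data) = 4/35.
The predictive probability is P(blue next | data) = (0)(4/35) + (1/7)(1/5) + (3/7)(2/7) + (4/7)(2/7) + (1)(4/35) = 3/7.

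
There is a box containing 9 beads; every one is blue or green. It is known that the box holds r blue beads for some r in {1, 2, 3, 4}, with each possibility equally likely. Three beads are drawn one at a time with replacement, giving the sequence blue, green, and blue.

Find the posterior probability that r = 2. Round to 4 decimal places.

0.1647

Under each hypothesis, the probability of the observed sequence is: P(data | r = 1) = (1/9)(8/9)(1/9) = 0.010974; P(data | r = 2) = (2/9)(7/9)(2/9) = 0.038409; P(data | r = 3) = (3/9)(6/9)(3/9) = 0.074074; P(data | r = 4) = (4/9)(5/9)(4/9) = 0.10974.
The prior-weighted likelihoods are 1/4 · 0.010974 = 0.0027435, 1/4 · 0.038409 = 0.0096022, 1/4 · 0.074074 = 0.018519, 1/4 · 0.10974 = 0.027435; with total 0.058299.
Therefore the posterior P(r = 2 | data) = (0.0096022) / (0.058299) = 0.16471.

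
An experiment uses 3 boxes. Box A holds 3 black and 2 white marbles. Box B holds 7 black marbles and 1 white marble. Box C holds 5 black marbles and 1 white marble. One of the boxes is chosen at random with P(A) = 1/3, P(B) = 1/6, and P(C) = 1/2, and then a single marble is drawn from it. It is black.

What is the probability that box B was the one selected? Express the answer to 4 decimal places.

0.1913

Compute the likelihood of this draw for each case: P(data | box A) = (3/5) = 3/5; P(data | box B) = (7/8) = 7/8; P(data | box C) = (5/6) = 5/6.
Multiplying each by its prior: 1/3 · 3/5 = 1/5, 1/6 · 7/8 = 7/48, 1/2 · 5/6 = 5/12; with total 61/80.
Therefore the posterior P(box B | data) = (7/48) / (61/80) = 35/183.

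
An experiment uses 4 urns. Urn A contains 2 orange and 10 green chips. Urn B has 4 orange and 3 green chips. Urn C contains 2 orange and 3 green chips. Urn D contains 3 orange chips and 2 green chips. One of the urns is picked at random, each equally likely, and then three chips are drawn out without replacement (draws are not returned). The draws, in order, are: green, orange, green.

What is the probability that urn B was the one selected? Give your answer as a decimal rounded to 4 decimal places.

0.2075

The likelihood of the observed sequence under each hypothesis: P(data | urn A) = (10/12)(2/11)(9/10) = 3/22; P(data | urn B) = (3/7)(4/6)(2/5) = 4/35; P(data | urn C) = (3/5)(2/4)(2/3) = 1/5; P(data | urn D) = (2/5)(3/4)(1/3) = 1/10.
Multiplying each by its prior: 1/4 · 3/22 = 3/88, 1/4 · 4/35 = 1/35, 1/4 · 1/5 = 1/20, 1/4 · 1/10 = 1/40; summing to 53/385.
Hence P(urn B | data) = (1/35) / (53/385) = 11/53.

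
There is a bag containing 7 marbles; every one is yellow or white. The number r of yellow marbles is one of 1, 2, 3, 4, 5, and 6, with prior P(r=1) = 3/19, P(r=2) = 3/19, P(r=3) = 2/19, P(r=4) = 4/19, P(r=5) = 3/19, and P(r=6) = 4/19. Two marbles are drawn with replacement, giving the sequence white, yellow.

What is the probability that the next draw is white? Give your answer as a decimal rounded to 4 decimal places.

0.4778

Compute the likelihood of the observed sequence for each case: P(data | r = 1) = (6/7)(1/7) = 6/49; P(data | r = 2) = (5/7)(2/7) = 10/49; P(data | r = 3) = (4/7)(3/7) = 12/49; P(data | r = 4) = (3/7)(4/7) = 12/49; P(data | r = 5) = (2/7)(5/7) = 10/49; P(data | r = 6) = (1/7)(6/7) = 6/49.
Weighting by the prior gives 3/19 · 6/49 = 18/931, 3/19 · 10/49 = 30/931, 2/19 · 12/49 = 24/931, 4/19 · 12/49 = 48/931, 3/19 · 10/49 = 30/931, 4/19 · 6/49 = 24/931; with total 174/931.
The posterior is then P(r = 1 | data) = 3/29, P(r = 2 | data) = 5/29, P(r = 3 | data) = 4/29, P(r = 4 | data) = 8/29, P(r = 5 | data) = 5/29, P(r = 6 | data) = 4/29.
Averaging over the posterior, P(white next | data) = (6/7)(3/29) + (5/7)(5/29) + (4/7)(4/29) + (3/7)(8/29) + (2/7)(5/29) + (1/7)(4/29) = 97/203.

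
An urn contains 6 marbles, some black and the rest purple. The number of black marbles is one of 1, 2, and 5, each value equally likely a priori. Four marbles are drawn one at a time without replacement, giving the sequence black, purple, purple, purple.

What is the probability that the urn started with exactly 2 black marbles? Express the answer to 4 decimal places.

Under each hypothesis, the probability of the observed sequence is: P(data | r = 1) = (1/6)(5/5)(4/4)(3/3) = 1/6; P(data | r = 2) = (2/6)(4/5)(3/4)(2/3) = 2/15; P(data | r = 5) = (5/6)(1/5)(0/4) = 0.
The prior-weighted likelihoods are 1/3 · 1/6 = 1/18, 1/3 · 2/15 = 2/45, 1/3 · 0 = 0; with total 1/10.
By Bayes' rule, P(r = 2 | data) = (2/45) / (1/10) = 4/9.

0.4444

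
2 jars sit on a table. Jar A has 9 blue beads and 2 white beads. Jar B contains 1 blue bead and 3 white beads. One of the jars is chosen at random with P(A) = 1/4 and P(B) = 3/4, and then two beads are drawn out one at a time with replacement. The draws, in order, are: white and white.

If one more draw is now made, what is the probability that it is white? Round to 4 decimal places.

0.7391

The likelihood of the observed sequence under each hypothesis: P(data | jar A) = (2/11)(2/11) = 0.033058; P(data | jar B) = (3/4)(3/4) = 0.5625.
The prior-weighted likelihoods are 1/4 · 0.033058 = 0.0082645, 3/4 · 0.5625 = 0.42188; summing to 0.43014.
Normalising, the posterior is P(jar A | data) = 0.019213, P(jar B | data) = 0.98079.
The predictive probability is P(white next | data) = (2/11)(0.019213) + (3/4)(0.98079) = 0.73908.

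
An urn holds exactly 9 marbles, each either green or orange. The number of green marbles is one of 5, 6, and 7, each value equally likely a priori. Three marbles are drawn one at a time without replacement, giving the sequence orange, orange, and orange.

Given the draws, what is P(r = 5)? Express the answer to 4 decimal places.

The likelihood of the observed sequence under each hypothesis: P(data | r = 5) = (4/9)(3/8)(2/7) = 1/21; P(data | r = 6) = (3/9)(2/8)(1/7) = 1/84; P(data | r = 7) = (2/9)(1/8)(0/7) = 0.
The prior-weighted likelihoods are 1/3 · 1/21 = 1/63, 1/3 · 1/84 = 1/252, 1/3 · 0 = 0; summing to 5/252.
Therefore the posterior P(r = 5 | data) = (1/63) / (5/252) = 4/5.

0.8000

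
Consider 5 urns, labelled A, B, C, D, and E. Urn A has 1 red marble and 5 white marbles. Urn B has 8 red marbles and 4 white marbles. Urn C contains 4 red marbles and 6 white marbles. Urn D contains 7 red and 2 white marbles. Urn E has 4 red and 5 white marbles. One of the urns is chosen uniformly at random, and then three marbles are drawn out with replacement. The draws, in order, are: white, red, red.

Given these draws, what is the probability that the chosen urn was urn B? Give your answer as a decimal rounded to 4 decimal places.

0.2897

The likelihood of the observed sequence under each hypothesis: P(data | urn A) = (5/6)(1/6)(1/6) = 0.023148; P(data | urn B) = (4/12)(8/12)(8/12) = 0.14815; P(data | urn C) = (6/10)(4/10)(4/10) = 0.096; P(data | urn D) = (2/9)(7/9)(7/9) = 0.13443; P(data | urn E) = (5/9)(4/9)(4/9) = 0.10974.
Weighting by the prior gives 1/5 · 0.023148 = 0.0046296, 1/5 · 0.14815 = 0.02963, 1/5 · 0.096 = 0.0192, 1/5 · 0.13443 = 0.026886, 1/5 · 0.10974 = 0.021948; with total 0.10229.
By Bayes' rule, P(urn B | data) = (0.02963) / (0.10229) = 0.28965.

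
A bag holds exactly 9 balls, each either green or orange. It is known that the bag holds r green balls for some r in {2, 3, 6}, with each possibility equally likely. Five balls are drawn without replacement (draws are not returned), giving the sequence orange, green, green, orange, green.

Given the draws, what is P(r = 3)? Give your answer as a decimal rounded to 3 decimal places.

0.200

Under each hypothesis, the probability of the observed sequence is: P(data | r = 2) = (7/9)(2/8)(1/7)(6/6)(0/5) = 0; P(data | r = 3) = (6/9)(3/8)(2/7)(5/6)(1/5) = 1/84; P(data | r = 6) = (3/9)(6/8)(5/7)(2/6)(4/5) = 1/21.
The prior-weighted likelihoods are 1/3 · 0 = 0, 1/3 · 1/84 = 1/252, 1/3 · 1/21 = 1/63; these sum to 5/252.
So P(r = 3 | data) = (1/252) / (5/252) = 1/5.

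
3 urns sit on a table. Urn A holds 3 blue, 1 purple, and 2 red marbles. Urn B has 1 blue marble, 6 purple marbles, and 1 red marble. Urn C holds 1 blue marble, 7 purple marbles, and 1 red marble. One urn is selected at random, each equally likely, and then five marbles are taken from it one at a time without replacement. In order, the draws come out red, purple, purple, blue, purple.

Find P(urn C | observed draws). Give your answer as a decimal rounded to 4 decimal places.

0.4375

For each hypothesis, P(data | H) works out to: P(data | urn A) = (2/6)(1/5)(0/4) = 0; P(data | urn B) = (1/8)(6/7)(5/6)(1/5)(4/4) = 1/56; P(data | urn C) = (1/9)(7/8)(6/7)(1/6)(5/5) = 1/72.
Weighting by the prior gives 1/3 · 0 = 0, 1/3 · 1/56 = 1/168, 1/3 · 1/72 = 1/216; these sum to 2/189.
By Bayes' rule, P(urn C | data) = (1/216) / (2/189) = 7/16.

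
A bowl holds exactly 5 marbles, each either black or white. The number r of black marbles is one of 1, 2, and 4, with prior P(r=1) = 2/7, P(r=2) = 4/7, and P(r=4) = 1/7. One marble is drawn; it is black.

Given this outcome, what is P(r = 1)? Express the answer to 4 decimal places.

0.1429

Under each hypothesis, the probability of this draw is: P(data | r = 1) = (1/5) = 1/5; P(data | r = 2) = (2/5) = 2/5; P(data | r = 4) = (4/5) = 4/5.
Multiplying each by its prior: 2/7 · 1/5 = 2/35, 4/7 · 2/5 = 8/35, 1/7 · 4/5 = 4/35; with total 2/5.
Hence P(r = 1 | data) = (2/35) / (2/5) = 1/7.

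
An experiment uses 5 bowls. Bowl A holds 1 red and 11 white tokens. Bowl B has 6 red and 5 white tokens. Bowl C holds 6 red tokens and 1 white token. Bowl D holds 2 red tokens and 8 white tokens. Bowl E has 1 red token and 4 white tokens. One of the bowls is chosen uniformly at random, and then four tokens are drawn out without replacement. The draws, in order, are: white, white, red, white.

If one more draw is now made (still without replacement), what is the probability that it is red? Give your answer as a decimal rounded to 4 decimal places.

0.1183

For each hypothesis, P(data | H) works out to: P(data | bowl A) = (11/12)(10/11)(1/10)(9/9) = 1/12; P(data | bowl B) = (5/11)(4/10)(6/9)(3/8) = 1/22; P(data | bowl C) = (1/7)(0/6) = 0; P(data | bowl D) = (8/10)(7/9)(2/8)(6/7) = 2/15; P(data | bowl E) = (4/5)(3/4)(1/3)(2/2) = 1/5.
The prior-weighted likelihoods are 1/5 · 1/12 = 1/60, 1/5 · 1/22 = 1/110, 1/5 · 0 = 0, 1/5 · 2/15 = 2/75, 1/5 · 1/5 = 1/25; with total 61/660.
Dividing through by the total gives posterior P(bowl A | data) = 0.18033, P(bowl B | data) = 0.098361, P(bowl C | data) = 0, P(bowl D | data) = 0.28852, P(bowl E | data) = 0.43279.
Averaging over the posterior, P(red next | data) = (0)(0.18033) + (5/7)(0.098361) + (1/6)(0.28852) + (0)(0.43279) = 0.11835.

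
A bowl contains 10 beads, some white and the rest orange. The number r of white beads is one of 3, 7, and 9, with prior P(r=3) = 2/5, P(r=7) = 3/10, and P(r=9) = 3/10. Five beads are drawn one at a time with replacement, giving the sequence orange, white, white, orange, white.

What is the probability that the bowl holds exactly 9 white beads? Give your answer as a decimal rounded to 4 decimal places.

0.1306

For each hypothesis, P(data | H) works out to: P(data | r = 3) = (7/10)(3/10)(3/10)(7/10)(3/10) = 0.01323; P(data | r = 7) = (3/10)(7/10)(7/10)(3/10)(7/10) = 0.03087; P(data | r = 9) = (1/10)(9/10)(9/10)(1/10)(9/10) = 0.00729.
Multiplying each by its prior: 2/5 · 0.01323 = 0.005292, 3/10 · 0.03087 = 0.009261, 3/10 · 0.00729 = 0.002187; with total 0.01674.
By Bayes' rule, P(r = 9 | data) = (0.002187) / (0.01674) = 0.13065.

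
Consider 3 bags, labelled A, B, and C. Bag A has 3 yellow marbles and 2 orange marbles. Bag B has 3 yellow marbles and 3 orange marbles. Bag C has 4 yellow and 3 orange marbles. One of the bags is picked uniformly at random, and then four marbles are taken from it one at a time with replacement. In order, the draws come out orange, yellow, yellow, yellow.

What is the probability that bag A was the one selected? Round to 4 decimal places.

0.3775

For each hypothesis, P(data | H) works out to: P(data | bag A) = (2/5)(3/5)(3/5)(3/5) = 0.0864; P(data | bag B) = (3/6)(3/6)(3/6)(3/6) = 0.0625; P(data | bag C) = (3/7)(4/7)(4/7)(4/7) = 0.079967.
The prior-weighted likelihoods are 1/3 · 0.0864 = 0.0288, 1/3 · 0.0625 = 0.020833, 1/3 · 0.079967 = 0.026656; summing to 0.076289.
By Bayes' rule, P(bag A | data) = (0.0288) / (0.076289) = 0.37751.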